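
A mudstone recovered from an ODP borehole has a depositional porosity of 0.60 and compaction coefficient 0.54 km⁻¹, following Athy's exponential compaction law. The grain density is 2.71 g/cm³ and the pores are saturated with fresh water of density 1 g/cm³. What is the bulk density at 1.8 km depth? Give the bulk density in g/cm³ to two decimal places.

2.32 g/cm³

Porosity at depth: n = 0.6·exp(−0.54×1.8) = 0.6×0.3783 = 0.2270
Bulk density: ρ_b = (1−n)ρ_g + n·ρ_f = 0.7730×2.71 + 0.2270×1
       = 2.095 + 0.227 = 2.322 g/cm³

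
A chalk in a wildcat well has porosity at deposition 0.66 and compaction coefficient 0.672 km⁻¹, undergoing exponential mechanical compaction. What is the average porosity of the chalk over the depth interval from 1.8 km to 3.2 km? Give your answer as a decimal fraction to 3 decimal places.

0.128

⟨φ⟩ = (1/(d₂−d₁)) ∫ φ₀ e^(−cd) dd = φ₀·(e^(−c·d₁) − e^(−c·d₂)) / (c·(d₂−d₁))
e^(−0.672×1.8) = 0.2983; e^(−0.672×3.2) = 0.1164
⟨φ⟩ = 0.66 × (0.2983 − 0.1164) / (0.672 × 1.4) = 0.66 × 0.1933 = 0.1276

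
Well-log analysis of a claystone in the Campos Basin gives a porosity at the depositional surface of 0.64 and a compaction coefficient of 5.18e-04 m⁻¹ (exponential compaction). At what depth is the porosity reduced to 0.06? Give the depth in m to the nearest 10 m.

Working in km (1 km = 1000 m; k in km⁻¹ = k in m⁻¹ × 1000):
Invert Athy's law: d = ln(φ₀/φ) / k
d = ln(0.64/0.06) / 0.518 = ln(10.67) / 0.518 = 2.3671 / 0.518 = 4.570 km

4570 m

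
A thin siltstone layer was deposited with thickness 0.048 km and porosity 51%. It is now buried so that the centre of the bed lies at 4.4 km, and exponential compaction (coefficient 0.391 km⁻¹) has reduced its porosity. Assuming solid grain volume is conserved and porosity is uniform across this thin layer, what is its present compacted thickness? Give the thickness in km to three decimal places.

Porosity at 4.4 km: phi = 0.51·exp(−0.391×4.4) = 0.0913
Solid-volume conservation: h(1−phi) = h₀(1−phi₀) ⇒ h = h₀·(1−phi₀)/(1−phi)
h = 0.048 × (1 − 0.51)/(1 − 0.0913) = 0.048 × 0.5392 = 0.0259 km

0.026 km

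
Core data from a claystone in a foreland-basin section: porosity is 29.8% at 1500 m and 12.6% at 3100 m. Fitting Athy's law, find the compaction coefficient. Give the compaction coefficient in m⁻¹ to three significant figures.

0.000538 m⁻¹

Working in km (1 km = 1000 m; β in km⁻¹ = β in m⁻¹ × 1000):
Athy: φ(d) = φ₀ e^(−βd) ⇒ φ₁/φ₂ = e^{β(d₂−d₁)} ⇒ β = ln(φ₁/φ₂)/(d₂−d₁)
β = ln(0.298/0.126) / (3.1 − 1.5) = ln(2.365) / 1.6 = 0.8608 / 1.6 = 0.538 km⁻¹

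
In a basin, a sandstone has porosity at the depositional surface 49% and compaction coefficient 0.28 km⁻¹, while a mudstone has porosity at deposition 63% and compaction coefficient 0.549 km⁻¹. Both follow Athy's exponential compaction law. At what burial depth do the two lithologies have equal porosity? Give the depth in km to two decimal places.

0.93 km

Set n₀ₐ e^(−cₐz) = n₀ᵦ e^(−cᵦz) ⇒ ln(n₀ₐ/n₀ᵦ) = (cₐ − cᵦ)·z
z = ln(0.49/0.63) / (0.28 − 0.549) = -0.2513 / -0.269 = 0.934 km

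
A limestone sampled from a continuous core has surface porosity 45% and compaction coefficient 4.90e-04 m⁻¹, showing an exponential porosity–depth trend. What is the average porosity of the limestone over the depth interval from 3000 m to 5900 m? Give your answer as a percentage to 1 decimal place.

Working in km (1 km = 1000 m; β in km⁻¹ = β in m⁻¹ × 1000):
⟨phi⟩ = (1/(d₂−d₁)) ∫ phi₀ e^(−βd) dd = phi₀·(e^(−β·d₁) − e^(−β·d₂)) / (β·(d₂−d₁))
e^(−0.49×3) = 0.2299; e^(−0.49×5.9) = 0.0555
⟨phi⟩ = 0.45 × (0.2299 − 0.0555) / (0.49 × 2.9) = 0.45 × 0.1227 = 0.0552

5.5%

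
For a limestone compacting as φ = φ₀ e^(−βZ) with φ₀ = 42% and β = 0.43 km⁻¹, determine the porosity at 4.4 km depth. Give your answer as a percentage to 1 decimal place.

6.3%

φ = φ₀·exp(−β·Z) = 0.42 × exp(−0.43 × 4.4) = 0.42 × exp(−1.892)
  = 0.42 × 0.1508 = 0.0633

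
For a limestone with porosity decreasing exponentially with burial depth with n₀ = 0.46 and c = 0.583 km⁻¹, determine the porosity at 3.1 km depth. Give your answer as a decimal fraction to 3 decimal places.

0.075

n = n₀·exp(−c·z) = 0.46 × exp(−0.583 × 3.1) = 0.46 × exp(−1.807)
  = 0.46 × 0.1641 = 0.0755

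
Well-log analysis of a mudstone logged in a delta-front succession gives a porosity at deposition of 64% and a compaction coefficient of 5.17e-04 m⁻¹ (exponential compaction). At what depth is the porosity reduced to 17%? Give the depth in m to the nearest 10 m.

2560 m

Working in km (1 km = 1000 m; c in km⁻¹ = c in m⁻¹ × 1000):
Invert Athy's law: z = ln(n₀/n) / c
z = ln(0.64/0.17) / 0.517 = ln(3.765) / 0.517 = 1.3257 / 0.517 = 2.564 km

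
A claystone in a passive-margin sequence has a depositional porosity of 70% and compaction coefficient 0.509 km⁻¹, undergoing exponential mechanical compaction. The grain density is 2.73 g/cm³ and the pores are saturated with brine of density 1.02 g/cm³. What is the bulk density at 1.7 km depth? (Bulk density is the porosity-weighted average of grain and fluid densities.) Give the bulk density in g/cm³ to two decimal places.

2.23 g/cm³

Porosity at depth: φ = 0.7·exp(−0.509×1.7) = 0.7×0.4209 = 0.2946
Bulk density: ρ_b = (1−φ)ρ_g + φ·ρ_f = 0.7054×2.73 + 0.2946×1.02
       = 1.926 + 0.301 = 2.226 g/cm³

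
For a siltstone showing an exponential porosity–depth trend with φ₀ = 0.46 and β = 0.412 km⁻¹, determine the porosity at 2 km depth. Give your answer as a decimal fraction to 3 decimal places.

φ = φ₀·exp(−β·Z) = 0.46 × exp(−0.412 × 2) = 0.46 × exp(−0.824)
  = 0.46 × 0.4387 = 0.2018

0.202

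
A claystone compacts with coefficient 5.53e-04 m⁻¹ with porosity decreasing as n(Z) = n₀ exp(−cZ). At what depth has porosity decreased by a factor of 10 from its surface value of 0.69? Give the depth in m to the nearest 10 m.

4160 m

Working in km (1 km = 1000 m; c in km⁻¹ = c in m⁻¹ × 1000):
n/n₀ = 1/10 ⇒ exp(−c·Z) = 1/10 ⇒ Z = ln(10) / c
Z = 2.3026 / 0.553 = 4.164 km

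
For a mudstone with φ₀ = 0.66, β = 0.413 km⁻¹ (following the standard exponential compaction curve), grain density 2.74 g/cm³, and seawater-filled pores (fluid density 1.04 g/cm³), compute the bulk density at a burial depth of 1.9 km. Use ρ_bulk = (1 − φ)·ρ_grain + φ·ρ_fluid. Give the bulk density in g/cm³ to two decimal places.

2.23 g/cm³

Porosity at depth: φ = 0.66·exp(−0.413×1.9) = 0.66×0.4563 = 0.3011
Bulk density: ρ_b = (1−φ)ρ_g + φ·ρ_f = 0.6989×2.74 + 0.3011×1.04
       = 1.915 + 0.313 = 2.228 g/cm³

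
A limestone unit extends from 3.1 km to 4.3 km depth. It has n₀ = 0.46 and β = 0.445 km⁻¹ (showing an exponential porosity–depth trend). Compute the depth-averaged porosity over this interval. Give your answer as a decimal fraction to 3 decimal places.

0.090

⟨n⟩ = (1/(z₂−z₁)) ∫ n₀ e^(−βz) dz = n₀·(e^(−β·z₁) − e^(−β·z₂)) / (β·(z₂−z₁))
e^(−0.445×3.1) = 0.2517; e^(−0.445×4.3) = 0.1476
⟨n⟩ = 0.46 × (0.2517 − 0.1476) / (0.445 × 1.2) = 0.46 × 0.1950 = 0.0897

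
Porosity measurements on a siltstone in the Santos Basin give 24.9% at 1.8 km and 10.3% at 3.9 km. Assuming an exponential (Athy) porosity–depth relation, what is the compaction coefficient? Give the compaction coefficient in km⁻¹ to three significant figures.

Athy: φ(Z) = φ₀ e^(−βZ) ⇒ φ₁/φ₂ = e^{β(Z₂−Z₁)} ⇒ β = ln(φ₁/φ₂)/(Z₂−Z₁)
β = ln(0.249/0.103) / (3.9 − 1.8) = ln(2.417) / 2.1 = 0.8827 / 2.1 = 0.4203 km⁻¹

0.420 km⁻¹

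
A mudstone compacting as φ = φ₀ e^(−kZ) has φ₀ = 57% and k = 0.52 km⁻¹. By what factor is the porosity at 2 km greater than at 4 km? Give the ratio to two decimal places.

2.83

φ(Z₁)/φ(Z₂) = e^(−k·Z₁)/e^(−k·Z₂) = e^{k(Z₂−Z₁)}
= exp(0.52 × 2) = exp(1.04) = 2.8292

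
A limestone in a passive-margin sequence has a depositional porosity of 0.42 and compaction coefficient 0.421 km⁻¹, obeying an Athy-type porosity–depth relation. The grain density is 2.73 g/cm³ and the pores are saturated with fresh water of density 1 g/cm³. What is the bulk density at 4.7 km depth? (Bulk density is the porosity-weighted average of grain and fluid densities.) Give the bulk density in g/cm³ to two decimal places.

Porosity at depth: phi = 0.42·exp(−0.421×4.7) = 0.42×0.1382 = 0.0581
Bulk density: ρ_b = (1−phi)ρ_g + phi·ρ_f = 0.9419×2.73 + 0.0581×1
       = 2.571 + 0.058 = 2.630 g/cm³

2.63 g/cm³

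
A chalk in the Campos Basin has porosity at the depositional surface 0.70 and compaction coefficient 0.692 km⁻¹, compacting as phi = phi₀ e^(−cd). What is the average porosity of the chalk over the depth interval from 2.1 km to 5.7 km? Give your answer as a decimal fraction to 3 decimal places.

⟨phi⟩ = (1/(d₂−d₁)) ∫ phi₀ e^(−cd) dd = phi₀·(e^(−c·d₁) − e^(−c·d₂)) / (c·(d₂−d₁))
e^(−0.692×2.1) = 0.2338; e^(−0.692×5.7) = 0.0194
⟨phi⟩ = 0.7 × (0.2338 − 0.0194) / (0.692 × 3.6) = 0.7 × 0.0861 = 0.0603

0.060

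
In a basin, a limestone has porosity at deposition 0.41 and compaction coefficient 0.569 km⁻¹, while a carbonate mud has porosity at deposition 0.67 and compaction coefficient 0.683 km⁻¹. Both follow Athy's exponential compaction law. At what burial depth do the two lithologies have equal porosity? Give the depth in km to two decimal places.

Set n₀ₐ e^(−cₐd) = n₀ᵦ e^(−cᵦd) ⇒ ln(n₀ₐ/n₀ᵦ) = (cₐ − cᵦ)·d
d = ln(0.41/0.67) / (0.569 − 0.683) = -0.4911 / -0.114 = 4.308 km

4.31 km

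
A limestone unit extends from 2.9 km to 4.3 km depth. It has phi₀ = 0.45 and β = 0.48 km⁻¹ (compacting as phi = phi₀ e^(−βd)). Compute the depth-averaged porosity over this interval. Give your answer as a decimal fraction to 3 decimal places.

⟨phi⟩ = (1/(d₂−d₁)) ∫ phi₀ e^(−βd) dd = phi₀·(e^(−β·d₁) − e^(−β·d₂)) / (β·(d₂−d₁))
e^(−0.48×2.9) = 0.2486; e^(−0.48×4.3) = 0.1269
⟨phi⟩ = 0.45 × (0.2486 − 0.1269) / (0.48 × 1.4) = 0.45 × 0.1810 = 0.0815

0.081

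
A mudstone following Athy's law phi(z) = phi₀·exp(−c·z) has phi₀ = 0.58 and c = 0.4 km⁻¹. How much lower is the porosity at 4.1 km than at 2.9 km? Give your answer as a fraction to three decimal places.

phi(2.9) = 0.58·e^(−0.4×2.9) = 0.1818
phi(4.1) = 0.58·e^(−0.4×4.1) = 0.1125
Δphi = 0.1818 − 0.1125 = 0.0693

0.069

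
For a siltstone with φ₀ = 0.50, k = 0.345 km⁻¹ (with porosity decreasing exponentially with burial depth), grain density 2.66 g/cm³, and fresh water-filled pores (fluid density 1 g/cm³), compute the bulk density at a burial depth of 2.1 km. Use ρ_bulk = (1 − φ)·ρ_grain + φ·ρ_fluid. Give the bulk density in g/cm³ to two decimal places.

2.26 g/cm³

Porosity at depth: φ = 0.5·exp(−0.345×2.1) = 0.5×0.4846 = 0.2423
Bulk density: ρ_b = (1−φ)ρ_g + φ·ρ_f = 0.7577×2.66 + 0.2423×1
       = 2.016 + 0.242 = 2.258 g/cm³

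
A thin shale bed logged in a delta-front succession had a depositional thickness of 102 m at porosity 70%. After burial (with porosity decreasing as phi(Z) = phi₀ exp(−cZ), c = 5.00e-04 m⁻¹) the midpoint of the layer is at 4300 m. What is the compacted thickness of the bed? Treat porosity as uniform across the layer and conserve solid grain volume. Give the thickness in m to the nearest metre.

Working in km (1 km = 1000 m; c in km⁻¹ = c in m⁻¹ × 1000):
Porosity at 4.3 km: phi = 0.7·exp(−0.5×4.3) = 0.0815
Solid-volume conservation: h(1−phi) = h₀(1−phi₀) ⇒ h = h₀·(1−phi₀)/(1−phi)
h = 0.102 × (1 − 0.7)/(1 − 0.0815) = 0.102 × 0.3266 = 0.0333 km

33 m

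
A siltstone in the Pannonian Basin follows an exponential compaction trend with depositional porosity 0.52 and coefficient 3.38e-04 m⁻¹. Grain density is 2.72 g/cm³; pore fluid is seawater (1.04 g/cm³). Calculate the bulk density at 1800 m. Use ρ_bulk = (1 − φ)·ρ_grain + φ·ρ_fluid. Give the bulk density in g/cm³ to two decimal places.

2.24 g/cm³

Working in km (1 km = 1000 m; c in km⁻¹ = c in m⁻¹ × 1000):
Porosity at depth: n = 0.52·exp(−0.338×1.8) = 0.52×0.5442 = 0.2830
Bulk density: ρ_b = (1−n)ρ_g + n·ρ_f = 0.7170×2.72 + 0.2830×1.04
       = 1.950 + 0.294 = 2.245 g/cm³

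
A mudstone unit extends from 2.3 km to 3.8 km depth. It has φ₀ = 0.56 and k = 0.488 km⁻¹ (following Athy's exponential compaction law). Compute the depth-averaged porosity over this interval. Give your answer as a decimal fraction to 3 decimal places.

⟨φ⟩ = (1/(z₂−z₁)) ∫ φ₀ e^(−kz) dz = φ₀·(e^(−k·z₁) − e^(−k·z₂)) / (k·(z₂−z₁))
e^(−0.488×2.3) = 0.3255; e^(−0.488×3.8) = 0.1565
⟨φ⟩ = 0.56 × (0.3255 − 0.1565) / (0.488 × 1.5) = 0.56 × 0.2308 = 0.1293

0.129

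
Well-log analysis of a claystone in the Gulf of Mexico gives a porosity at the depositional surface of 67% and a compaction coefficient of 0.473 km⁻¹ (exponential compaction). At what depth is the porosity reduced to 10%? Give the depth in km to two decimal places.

Invert Athy's law: Z = ln(n₀/n) / c
Z = ln(0.67/0.1) / 0.473 = ln(6.7) / 0.473 = 1.9021 / 0.473 = 4.021 km

4.02 km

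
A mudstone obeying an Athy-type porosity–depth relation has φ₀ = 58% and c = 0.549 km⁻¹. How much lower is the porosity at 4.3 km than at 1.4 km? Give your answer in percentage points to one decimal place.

φ(1.4) = 0.58·e^(−0.549×1.4) = 0.2689
φ(4.3) = 0.58·e^(−0.549×4.3) = 0.0547
Δφ = 0.2689 − 0.0547 = 0.2142

21.4 percentage points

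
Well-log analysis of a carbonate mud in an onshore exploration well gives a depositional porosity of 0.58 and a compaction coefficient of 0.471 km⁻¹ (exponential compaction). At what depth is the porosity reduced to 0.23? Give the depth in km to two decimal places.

Invert Athy's law: d = ln(phi₀/phi) / k
d = ln(0.58/0.23) / 0.471 = ln(2.522) / 0.471 = 0.9249 / 0.471 = 1.964 km

1.96 km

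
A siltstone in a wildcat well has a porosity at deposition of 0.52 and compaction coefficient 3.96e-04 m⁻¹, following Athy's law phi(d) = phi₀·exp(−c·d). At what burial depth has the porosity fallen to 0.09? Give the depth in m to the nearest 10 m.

4430 m

Working in km (1 km = 1000 m; c in km⁻¹ = c in m⁻¹ × 1000):
Invert Athy's law: d = ln(phi₀/phi) / c
d = ln(0.52/0.09) / 0.396 = ln(5.778) / 0.396 = 1.7540 / 0.396 = 4.429 km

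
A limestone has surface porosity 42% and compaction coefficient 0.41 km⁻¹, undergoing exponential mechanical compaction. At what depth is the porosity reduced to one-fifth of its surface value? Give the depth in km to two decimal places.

3.93 km

n/n₀ = 1/5 ⇒ exp(−c·d) = 1/5 ⇒ d = ln(5) / c
d = 1.6094 / 0.41 = 3.925 km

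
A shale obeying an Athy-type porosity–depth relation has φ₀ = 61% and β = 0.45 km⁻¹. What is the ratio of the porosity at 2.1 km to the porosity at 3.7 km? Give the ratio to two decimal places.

φ(d₁)/φ(d₂) = e^(−β·d₁)/e^(−β·d₂) = e^{β(d₂−d₁)}
= exp(0.45 × 1.6) = exp(0.72) = 2.0544

2.05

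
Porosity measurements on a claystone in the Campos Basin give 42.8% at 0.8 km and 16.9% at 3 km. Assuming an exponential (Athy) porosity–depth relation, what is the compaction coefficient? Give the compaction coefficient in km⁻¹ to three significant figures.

Athy: n(z) = n₀ e^(−cz) ⇒ n₁/n₂ = e^{c(z₂−z₁)} ⇒ c = ln(n₁/n₂)/(z₂−z₁)
c = ln(0.428/0.169) / (3 − 0.8) = ln(2.533) / 2.2 = 0.9292 / 2.2 = 0.4224 km⁻¹

0.422 km⁻¹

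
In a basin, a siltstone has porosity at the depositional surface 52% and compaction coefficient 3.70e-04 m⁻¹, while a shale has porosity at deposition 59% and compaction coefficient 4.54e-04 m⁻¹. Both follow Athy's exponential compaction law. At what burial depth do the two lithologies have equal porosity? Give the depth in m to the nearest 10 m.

1500 m

Working in km (1 km = 1000 m; k in km⁻¹ = k in m⁻¹ × 1000):
Set φ₀ₐ e^(−kₐz) = φ₀ᵦ e^(−kᵦz) ⇒ ln(φ₀ₐ/φ₀ᵦ) = (kₐ − kᵦ)·z
z = ln(0.52/0.59) / (0.37 − 0.454) = -0.1263 / -0.084 = 1.503 km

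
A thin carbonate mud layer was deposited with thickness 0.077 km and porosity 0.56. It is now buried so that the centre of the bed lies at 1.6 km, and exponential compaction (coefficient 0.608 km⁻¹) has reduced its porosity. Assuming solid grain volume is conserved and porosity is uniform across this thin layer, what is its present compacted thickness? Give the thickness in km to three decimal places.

0.043 km

Porosity at 1.6 km: phi = 0.56·exp(−0.608×1.6) = 0.2117
Solid-volume conservation: h(1−phi) = h₀(1−phi₀) ⇒ h = h₀·(1−phi₀)/(1−phi)
h = 0.077 × (1 − 0.56)/(1 − 0.2117) = 0.077 × 0.5582 = 0.0430 km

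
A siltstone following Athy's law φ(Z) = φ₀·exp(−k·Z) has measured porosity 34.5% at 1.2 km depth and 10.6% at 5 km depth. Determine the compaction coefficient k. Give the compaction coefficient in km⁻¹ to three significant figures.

Athy: φ(Z) = φ₀ e^(−kZ) ⇒ φ₁/φ₂ = e^{k(Z₂−Z₁)} ⇒ k = ln(φ₁/φ₂)/(Z₂−Z₁)
k = ln(0.345/0.106) / (5 − 1.2) = ln(3.255) / 3.8 = 1.1801 / 3.8 = 0.3106 km⁻¹

0.311 km⁻¹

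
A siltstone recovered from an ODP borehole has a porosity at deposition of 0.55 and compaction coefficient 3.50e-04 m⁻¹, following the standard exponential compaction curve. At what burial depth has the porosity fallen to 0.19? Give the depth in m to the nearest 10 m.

3040 m

Working in km (1 km = 1000 m; k in km⁻¹ = k in m⁻¹ × 1000):
Invert Athy's law: z = ln(φ₀/φ) / k
z = ln(0.55/0.19) / 0.35 = ln(2.895) / 0.35 = 1.0629 / 0.35 = 3.037 km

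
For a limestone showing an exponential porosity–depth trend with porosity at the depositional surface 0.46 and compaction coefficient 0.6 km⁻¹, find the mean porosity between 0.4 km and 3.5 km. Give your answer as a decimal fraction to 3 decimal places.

⟨phi⟩ = (1/(z₂−z₁)) ∫ phi₀ e^(−kz) dz = phi₀·(e^(−k·z₁) − e^(−k·z₂)) / (k·(z₂−z₁))
e^(−0.6×0.4) = 0.7866; e^(−0.6×3.5) = 0.1225
⟨phi⟩ = 0.46 × (0.7866 − 0.1225) / (0.6 × 3.1) = 0.46 × 0.3571 = 0.1643

0.164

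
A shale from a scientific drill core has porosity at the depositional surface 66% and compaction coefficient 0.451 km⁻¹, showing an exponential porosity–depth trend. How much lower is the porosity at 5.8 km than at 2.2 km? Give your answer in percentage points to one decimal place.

phi(2.2) = 0.66·e^(−0.451×2.2) = 0.2447
phi(5.8) = 0.66·e^(−0.451×5.8) = 0.0483
Δphi = 0.2447 − 0.0483 = 0.1964

19.6 percentage points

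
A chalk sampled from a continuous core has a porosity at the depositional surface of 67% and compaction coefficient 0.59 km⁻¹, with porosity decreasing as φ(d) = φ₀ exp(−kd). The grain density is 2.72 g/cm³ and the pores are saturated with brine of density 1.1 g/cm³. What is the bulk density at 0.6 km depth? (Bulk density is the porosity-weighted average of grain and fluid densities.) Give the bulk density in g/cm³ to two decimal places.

1.96 g/cm³

Porosity at depth: φ = 0.67·exp(−0.59×0.6) = 0.67×0.7019 = 0.4703
Bulk density: ρ_b = (1−φ)ρ_g + φ·ρ_f = 0.5297×2.72 + 0.4703×1.1
       = 1.441 + 0.517 = 1.958 g/cm³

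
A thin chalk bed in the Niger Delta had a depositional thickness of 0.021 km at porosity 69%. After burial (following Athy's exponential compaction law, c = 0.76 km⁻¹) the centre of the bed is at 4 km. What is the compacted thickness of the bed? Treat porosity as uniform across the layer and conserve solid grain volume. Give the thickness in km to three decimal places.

0.007 km

Porosity at 4 km: phi = 0.69·exp(−0.76×4) = 0.0330
Solid-volume conservation: h(1−phi) = h₀(1−phi₀) ⇒ h = h₀·(1−phi₀)/(1−phi)
h = 0.021 × (1 − 0.69)/(1 − 0.0330) = 0.021 × 0.3206 = 0.0067 km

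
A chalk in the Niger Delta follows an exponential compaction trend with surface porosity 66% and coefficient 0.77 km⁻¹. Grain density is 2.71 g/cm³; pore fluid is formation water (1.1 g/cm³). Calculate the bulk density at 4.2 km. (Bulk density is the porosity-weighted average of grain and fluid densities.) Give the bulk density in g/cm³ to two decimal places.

2.67 g/cm³

Porosity at depth: n = 0.66·exp(−0.77×4.2) = 0.66×0.0394 = 0.0260
Bulk density: ρ_b = (1−n)ρ_g + n·ρ_f = 0.9740×2.71 + 0.0260×1.1
       = 2.640 + 0.029 = 2.668 g/cm³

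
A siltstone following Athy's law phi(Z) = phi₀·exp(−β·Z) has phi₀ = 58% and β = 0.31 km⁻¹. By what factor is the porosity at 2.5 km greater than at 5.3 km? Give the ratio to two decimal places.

2.38

phi(Z₁)/phi(Z₂) = e^(−β·Z₁)/e^(−β·Z₂) = e^{β(Z₂−Z₁)}
= exp(0.31 × 2.8) = exp(0.868) = 2.3821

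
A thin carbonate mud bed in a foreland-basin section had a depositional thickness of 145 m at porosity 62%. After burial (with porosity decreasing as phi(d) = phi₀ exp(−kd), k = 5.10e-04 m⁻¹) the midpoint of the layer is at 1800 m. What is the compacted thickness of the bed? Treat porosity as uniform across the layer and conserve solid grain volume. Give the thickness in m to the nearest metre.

73 m

Working in km (1 km = 1000 m; k in km⁻¹ = k in m⁻¹ × 1000):
Porosity at 1.8 km: phi = 0.62·exp(−0.51×1.8) = 0.2476
Solid-volume conservation: h(1−phi) = h₀(1−phi₀) ⇒ h = h₀·(1−phi₀)/(1−phi)
h = 0.145 × (1 − 0.62)/(1 − 0.2476) = 0.145 × 0.5050 = 0.0732 km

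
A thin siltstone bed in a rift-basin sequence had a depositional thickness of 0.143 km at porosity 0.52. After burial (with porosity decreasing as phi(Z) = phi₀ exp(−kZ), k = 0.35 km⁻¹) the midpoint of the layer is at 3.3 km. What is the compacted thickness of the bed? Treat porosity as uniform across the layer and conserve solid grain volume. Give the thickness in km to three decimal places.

0.082 km

Porosity at 3.3 km: phi = 0.52·exp(−0.35×3.3) = 0.1638
Solid-volume conservation: h(1−phi) = h₀(1−phi₀) ⇒ h = h₀·(1−phi₀)/(1−phi)
h = 0.143 × (1 − 0.52)/(1 − 0.1638) = 0.143 × 0.5740 = 0.0821 km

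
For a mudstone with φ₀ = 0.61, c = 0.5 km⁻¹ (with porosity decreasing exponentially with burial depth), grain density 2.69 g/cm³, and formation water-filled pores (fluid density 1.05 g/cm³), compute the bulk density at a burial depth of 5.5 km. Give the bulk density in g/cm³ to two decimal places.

Porosity at depth: φ = 0.61·exp(−0.5×5.5) = 0.61×0.0639 = 0.0390
Bulk density: ρ_b = (1−φ)ρ_g + φ·ρ_f = 0.9610×2.69 + 0.0390×1.05
       = 2.585 + 0.041 = 2.626 g/cm³

2.63 g/cm³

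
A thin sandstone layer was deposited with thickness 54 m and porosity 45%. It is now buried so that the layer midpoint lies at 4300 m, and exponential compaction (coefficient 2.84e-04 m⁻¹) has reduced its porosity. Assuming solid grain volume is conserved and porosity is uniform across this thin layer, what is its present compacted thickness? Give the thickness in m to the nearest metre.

34 m

Working in km (1 km = 1000 m; k in km⁻¹ = k in m⁻¹ × 1000):
Porosity at 4.3 km: n = 0.45·exp(−0.284×4.3) = 0.1327
Solid-volume conservation: h(1−n) = h₀(1−n₀) ⇒ h = h₀·(1−n₀)/(1−n)
h = 0.054 × (1 − 0.45)/(1 − 0.1327) = 0.054 × 0.6341 = 0.0342 km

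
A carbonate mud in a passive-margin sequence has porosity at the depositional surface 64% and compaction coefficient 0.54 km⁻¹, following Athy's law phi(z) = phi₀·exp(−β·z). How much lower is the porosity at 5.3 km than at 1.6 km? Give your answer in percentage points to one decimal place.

23.3 percentage points

phi(1.6) = 0.64·e^(−0.54×1.6) = 0.2697
phi(5.3) = 0.64·e^(−0.54×5.3) = 0.0366
Δphi = 0.2697 − 0.0366 = 0.2332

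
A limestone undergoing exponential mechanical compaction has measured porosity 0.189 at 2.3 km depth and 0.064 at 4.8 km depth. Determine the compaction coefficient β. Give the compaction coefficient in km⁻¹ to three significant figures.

Athy: φ(Z) = φ₀ e^(−βZ) ⇒ φ₁/φ₂ = e^{β(Z₂−Z₁)} ⇒ β = ln(φ₁/φ₂)/(Z₂−Z₁)
β = ln(0.189/0.064) / (4.8 − 2.3) = ln(2.953) / 2.5 = 1.0829 / 2.5 = 0.4331 km⁻¹

0.433 km⁻¹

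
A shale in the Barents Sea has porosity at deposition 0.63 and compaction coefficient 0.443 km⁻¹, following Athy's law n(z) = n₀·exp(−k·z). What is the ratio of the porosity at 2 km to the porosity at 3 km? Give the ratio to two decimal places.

1.56

n(z₁)/n(z₂) = e^(−k·z₁)/e^(−k·z₂) = e^{k(z₂−z₁)}
= exp(0.443 × 1) = exp(0.443) = 1.5574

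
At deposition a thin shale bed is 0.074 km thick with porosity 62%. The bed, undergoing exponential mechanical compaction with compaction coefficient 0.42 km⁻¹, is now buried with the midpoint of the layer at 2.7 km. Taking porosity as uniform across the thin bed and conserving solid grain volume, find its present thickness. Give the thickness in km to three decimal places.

0.035 km

Porosity at 2.7 km: phi = 0.62·exp(−0.42×2.7) = 0.1995
Solid-volume conservation: h(1−phi) = h₀(1−phi₀) ⇒ h = h₀·(1−phi₀)/(1−phi)
h = 0.074 × (1 − 0.62)/(1 − 0.1995) = 0.074 × 0.4747 = 0.0351 km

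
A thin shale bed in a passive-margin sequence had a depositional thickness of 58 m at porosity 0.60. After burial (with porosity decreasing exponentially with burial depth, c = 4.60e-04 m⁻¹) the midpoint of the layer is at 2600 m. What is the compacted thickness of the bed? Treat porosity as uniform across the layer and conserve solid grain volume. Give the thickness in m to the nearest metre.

Working in km (1 km = 1000 m; c in km⁻¹ = c in m⁻¹ × 1000):
Porosity at 2.6 km: phi = 0.6·exp(−0.46×2.6) = 0.1814
Solid-volume conservation: h(1−phi) = h₀(1−phi₀) ⇒ h = h₀·(1−phi₀)/(1−phi)
h = 0.058 × (1 − 0.6)/(1 − 0.1814) = 0.058 × 0.4887 = 0.0283 km

28 m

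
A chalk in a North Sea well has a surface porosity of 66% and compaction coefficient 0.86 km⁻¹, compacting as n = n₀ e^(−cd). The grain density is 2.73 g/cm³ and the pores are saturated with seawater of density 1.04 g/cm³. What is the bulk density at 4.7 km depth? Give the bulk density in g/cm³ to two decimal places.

2.71 g/cm³

Porosity at depth: n = 0.66·exp(−0.86×4.7) = 0.66×0.0176 = 0.0116
Bulk density: ρ_b = (1−n)ρ_g + n·ρ_f = 0.9884×2.73 + 0.0116×1.04
       = 2.698 + 0.012 = 2.710 g/cm³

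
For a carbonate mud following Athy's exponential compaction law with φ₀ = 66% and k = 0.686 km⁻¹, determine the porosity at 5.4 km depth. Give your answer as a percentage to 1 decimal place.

φ = φ₀·exp(−k·Z) = 0.66 × exp(−0.686 × 5.4) = 0.66 × exp(−3.704)
  = 0.66 × 0.0246 = 0.0162

1.6%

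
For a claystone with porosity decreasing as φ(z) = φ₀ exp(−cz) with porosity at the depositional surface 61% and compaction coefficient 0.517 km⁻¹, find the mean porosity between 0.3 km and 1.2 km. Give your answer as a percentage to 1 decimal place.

⟨φ⟩ = (1/(z₂−z₁)) ∫ φ₀ e^(−cz) dz = φ₀·(e^(−c·z₁) − e^(−c·z₂)) / (c·(z₂−z₁))
e^(−0.517×0.3) = 0.8563; e^(−0.517×1.2) = 0.5377
⟨φ⟩ = 0.61 × (0.8563 − 0.5377) / (0.517 × 0.9) = 0.61 × 0.6847 = 0.4177

41.8%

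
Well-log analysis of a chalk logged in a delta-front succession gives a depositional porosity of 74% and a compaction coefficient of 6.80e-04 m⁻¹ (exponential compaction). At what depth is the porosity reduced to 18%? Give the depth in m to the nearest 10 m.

2080 m

Working in km (1 km = 1000 m; β in km⁻¹ = β in m⁻¹ × 1000):
Invert Athy's law: Z = ln(phi₀/phi) / β
Z = ln(0.74/0.18) / 0.68 = ln(4.111) / 0.68 = 1.4137 / 0.68 = 2.079 km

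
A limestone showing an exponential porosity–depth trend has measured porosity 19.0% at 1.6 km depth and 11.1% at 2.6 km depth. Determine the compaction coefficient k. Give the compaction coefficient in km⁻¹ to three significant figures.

0.537 km⁻¹

Athy: phi(z) = phi₀ e^(−kz) ⇒ phi₁/phi₂ = e^{k(z₂−z₁)} ⇒ k = ln(phi₁/phi₂)/(z₂−z₁)
k = ln(0.19/0.111) / (2.6 − 1.6) = ln(1.712) / 1 = 0.5375 / 1 = 0.5375 km⁻¹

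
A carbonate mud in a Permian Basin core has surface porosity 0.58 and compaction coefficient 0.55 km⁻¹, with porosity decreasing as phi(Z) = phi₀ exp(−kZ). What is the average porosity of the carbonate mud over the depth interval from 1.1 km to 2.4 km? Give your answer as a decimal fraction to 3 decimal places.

⟨phi⟩ = (1/(Z₂−Z₁)) ∫ phi₀ e^(−kZ) dZ = phi₀·(e^(−k·Z₁) − e^(−k·Z₂)) / (k·(Z₂−Z₁))
e^(−0.55×1.1) = 0.5461; e^(−0.55×2.4) = 0.2671
⟨phi⟩ = 0.58 × (0.5461 − 0.2671) / (0.55 × 1.3) = 0.58 × 0.3901 = 0.2263

0.226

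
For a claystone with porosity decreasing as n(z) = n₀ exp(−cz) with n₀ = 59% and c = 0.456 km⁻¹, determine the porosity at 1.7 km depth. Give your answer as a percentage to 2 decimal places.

27.18%

n = n₀·exp(−c·z) = 0.59 × exp(−0.456 × 1.7) = 0.59 × exp(−0.7752)
  = 0.59 × 0.4606 = 0.2718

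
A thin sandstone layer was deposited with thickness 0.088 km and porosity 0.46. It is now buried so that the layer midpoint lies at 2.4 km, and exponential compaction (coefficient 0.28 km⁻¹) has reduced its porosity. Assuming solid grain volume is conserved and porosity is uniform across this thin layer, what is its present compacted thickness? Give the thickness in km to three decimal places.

0.062 km

Porosity at 2.4 km: n = 0.46·exp(−0.28×2.4) = 0.2349
Solid-volume conservation: h(1−n) = h₀(1−n₀) ⇒ h = h₀·(1−n₀)/(1−n)
h = 0.088 × (1 − 0.46)/(1 − 0.2349) = 0.088 × 0.7058 = 0.0621 km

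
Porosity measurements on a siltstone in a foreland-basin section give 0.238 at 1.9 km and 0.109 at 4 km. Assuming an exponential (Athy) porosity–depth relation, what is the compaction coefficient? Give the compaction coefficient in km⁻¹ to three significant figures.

0.372 km⁻¹

Athy: n(Z) = n₀ e^(−kZ) ⇒ n₁/n₂ = e^{k(Z₂−Z₁)} ⇒ k = ln(n₁/n₂)/(Z₂−Z₁)
k = ln(0.238/0.109) / (4 − 1.9) = ln(2.183) / 2.1 = 0.7809 / 2.1 = 0.3719 km⁻¹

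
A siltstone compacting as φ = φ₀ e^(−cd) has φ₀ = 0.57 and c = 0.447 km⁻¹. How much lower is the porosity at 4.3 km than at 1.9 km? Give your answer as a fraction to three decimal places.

0.160

φ(1.9) = 0.57·e^(−0.447×1.9) = 0.2438
φ(4.3) = 0.57·e^(−0.447×4.3) = 0.0834
Δφ = 0.2438 − 0.0834 = 0.1604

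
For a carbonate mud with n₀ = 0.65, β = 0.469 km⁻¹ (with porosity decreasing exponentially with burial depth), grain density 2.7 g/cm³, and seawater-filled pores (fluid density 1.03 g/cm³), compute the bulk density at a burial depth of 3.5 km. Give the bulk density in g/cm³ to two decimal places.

Porosity at depth: n = 0.65·exp(−0.469×3.5) = 0.65×0.1937 = 0.1259
Bulk density: ρ_b = (1−n)ρ_g + n·ρ_f = 0.8741×2.7 + 0.1259×1.03
       = 2.360 + 0.130 = 2.490 g/cm³

2.49 g/cm³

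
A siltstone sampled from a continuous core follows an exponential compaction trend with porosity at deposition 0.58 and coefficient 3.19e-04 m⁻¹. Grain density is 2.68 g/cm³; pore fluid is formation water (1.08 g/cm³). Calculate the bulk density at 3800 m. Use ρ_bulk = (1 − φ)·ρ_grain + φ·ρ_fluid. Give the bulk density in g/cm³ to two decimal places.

Working in km (1 km = 1000 m; k in km⁻¹ = k in m⁻¹ × 1000):
Porosity at depth: φ = 0.58·exp(−0.319×3.8) = 0.58×0.2975 = 0.1726
Bulk density: ρ_b = (1−φ)ρ_g + φ·ρ_f = 0.8274×2.68 + 0.1726×1.08
       = 2.218 + 0.186 = 2.404 g/cm³

2.40 g/cm³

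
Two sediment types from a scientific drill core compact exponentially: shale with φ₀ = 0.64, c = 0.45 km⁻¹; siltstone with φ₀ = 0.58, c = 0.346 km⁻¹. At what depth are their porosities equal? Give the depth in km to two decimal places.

Set φ₀ₐ e^(−cₐz) = φ₀ᵦ e^(−cᵦz) ⇒ ln(φ₀ₐ/φ₀ᵦ) = (cₐ − cᵦ)·z
z = ln(0.64/0.58) / (0.45 − 0.346) = 0.0984 / 0.104 = 0.947 km

0.95 km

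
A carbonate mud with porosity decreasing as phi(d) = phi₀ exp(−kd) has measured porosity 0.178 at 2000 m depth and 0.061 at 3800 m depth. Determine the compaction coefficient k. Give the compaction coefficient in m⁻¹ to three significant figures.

0.000595 m⁻¹

Working in km (1 km = 1000 m; k in km⁻¹ = k in m⁻¹ × 1000):
Athy: phi(d) = phi₀ e^(−kd) ⇒ phi₁/phi₂ = e^{k(d₂−d₁)} ⇒ k = ln(phi₁/phi₂)/(d₂−d₁)
k = ln(0.178/0.061) / (3.8 − 2) = ln(2.918) / 1.8 = 1.0709 / 1.8 = 0.5949 km⁻¹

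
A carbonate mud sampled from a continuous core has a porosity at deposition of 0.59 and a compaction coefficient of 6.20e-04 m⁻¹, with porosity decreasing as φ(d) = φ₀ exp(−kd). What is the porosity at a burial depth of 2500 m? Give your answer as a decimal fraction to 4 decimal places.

0.1252

Working in km (1 km = 1000 m; k in km⁻¹ = k in m⁻¹ × 1000):
φ = φ₀·exp(−k·d) = 0.59 × exp(−0.62 × 2.5) = 0.59 × exp(−1.55)
  = 0.59 × 0.2122 = 0.1252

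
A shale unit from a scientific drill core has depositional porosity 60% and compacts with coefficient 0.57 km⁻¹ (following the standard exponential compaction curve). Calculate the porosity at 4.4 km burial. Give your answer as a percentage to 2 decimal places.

n = n₀·exp(−k·Z) = 0.6 × exp(−0.57 × 4.4) = 0.6 × exp(−2.508)
  = 0.6 × 0.0814 = 0.0489

4.89%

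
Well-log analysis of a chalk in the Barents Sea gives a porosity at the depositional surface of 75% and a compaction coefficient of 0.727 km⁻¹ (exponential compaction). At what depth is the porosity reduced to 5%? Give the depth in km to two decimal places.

Invert Athy's law: z = ln(n₀/n) / β
z = ln(0.75/0.05) / 0.727 = ln(15) / 0.727 = 2.7081 / 0.727 = 3.725 km

3.72 km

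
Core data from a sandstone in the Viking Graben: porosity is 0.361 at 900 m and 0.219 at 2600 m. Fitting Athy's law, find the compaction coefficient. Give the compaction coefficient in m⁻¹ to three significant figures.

Working in km (1 km = 1000 m; k in km⁻¹ = k in m⁻¹ × 1000):
Athy: φ(Z) = φ₀ e^(−kZ) ⇒ φ₁/φ₂ = e^{k(Z₂−Z₁)} ⇒ k = ln(φ₁/φ₂)/(Z₂−Z₁)
k = ln(0.361/0.219) / (2.6 − 0.9) = ln(1.648) / 1.7 = 0.4998 / 1.7 = 0.294 km⁻¹

0.000294 m⁻¹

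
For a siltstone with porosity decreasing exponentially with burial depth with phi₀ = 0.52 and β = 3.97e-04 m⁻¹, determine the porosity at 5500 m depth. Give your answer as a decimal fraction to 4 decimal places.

0.0586

Working in km (1 km = 1000 m; β in km⁻¹ = β in m⁻¹ × 1000):
phi = phi₀·exp(−β·z) = 0.52 × exp(−0.397 × 5.5) = 0.52 × exp(−2.183)
  = 0.52 × 0.1126 = 0.0586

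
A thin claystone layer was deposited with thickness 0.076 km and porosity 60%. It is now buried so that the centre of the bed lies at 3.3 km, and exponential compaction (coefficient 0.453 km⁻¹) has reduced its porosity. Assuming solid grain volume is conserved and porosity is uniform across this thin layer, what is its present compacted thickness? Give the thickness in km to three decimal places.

Porosity at 3.3 km: n = 0.6·exp(−0.453×3.3) = 0.1346
Solid-volume conservation: h(1−n) = h₀(1−n₀) ⇒ h = h₀·(1−n₀)/(1−n)
h = 0.076 × (1 − 0.6)/(1 − 0.1346) = 0.076 × 0.4622 = 0.0351 km

0.035 km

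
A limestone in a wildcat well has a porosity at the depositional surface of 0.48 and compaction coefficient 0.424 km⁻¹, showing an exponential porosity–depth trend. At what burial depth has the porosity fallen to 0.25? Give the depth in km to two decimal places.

1.54 km

Invert Athy's law: z = ln(φ₀/φ) / β
z = ln(0.48/0.25) / 0.424 = ln(1.92) / 0.424 = 0.6523 / 0.424 = 1.539 km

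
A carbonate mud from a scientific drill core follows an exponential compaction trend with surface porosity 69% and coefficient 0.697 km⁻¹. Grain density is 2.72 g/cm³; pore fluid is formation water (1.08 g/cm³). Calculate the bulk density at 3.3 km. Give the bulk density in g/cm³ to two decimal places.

2.61 g/cm³

Porosity at depth: n = 0.69·exp(−0.697×3.3) = 0.69×0.1002 = 0.0692
Bulk density: ρ_b = (1−n)ρ_g + n·ρ_f = 0.9308×2.72 + 0.0692×1.08
       = 2.532 + 0.075 = 2.607 g/cm³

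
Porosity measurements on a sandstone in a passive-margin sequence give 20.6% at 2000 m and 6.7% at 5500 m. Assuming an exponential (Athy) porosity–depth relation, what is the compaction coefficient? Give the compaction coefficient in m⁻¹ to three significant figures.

Working in km (1 km = 1000 m; β in km⁻¹ = β in m⁻¹ × 1000):
Athy: n(z) = n₀ e^(−βz) ⇒ n₁/n₂ = e^{β(z₂−z₁)} ⇒ β = ln(n₁/n₂)/(z₂−z₁)
β = ln(0.206/0.067) / (5.5 − 2) = ln(3.075) / 3.5 = 1.1232 / 3.5 = 0.3209 km⁻¹

0.000321 m⁻¹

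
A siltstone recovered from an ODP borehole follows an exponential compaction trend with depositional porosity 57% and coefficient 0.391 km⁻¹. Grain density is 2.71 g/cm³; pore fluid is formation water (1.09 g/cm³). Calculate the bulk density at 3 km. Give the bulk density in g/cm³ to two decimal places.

Porosity at depth: n = 0.57·exp(−0.391×3) = 0.57×0.3094 = 0.1764
Bulk density: ρ_b = (1−n)ρ_g + n·ρ_f = 0.8236×2.71 + 0.1764×1.09
       = 2.232 + 0.192 = 2.424 g/cm³

2.42 g/cm³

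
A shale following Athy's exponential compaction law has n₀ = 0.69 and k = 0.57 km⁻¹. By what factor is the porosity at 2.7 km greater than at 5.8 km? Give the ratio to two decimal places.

n(d₁)/n(d₂) = e^(−k·d₁)/e^(−k·d₂) = e^{k(d₂−d₁)}
= exp(0.57 × 3.1) = exp(1.767) = 5.8533

5.85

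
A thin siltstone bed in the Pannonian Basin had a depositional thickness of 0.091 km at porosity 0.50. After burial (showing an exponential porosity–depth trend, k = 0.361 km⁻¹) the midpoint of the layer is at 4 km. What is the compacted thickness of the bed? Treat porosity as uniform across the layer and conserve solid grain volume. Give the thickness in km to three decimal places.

Porosity at 4 km: n = 0.5·exp(−0.361×4) = 0.1180
Solid-volume conservation: h(1−n) = h₀(1−n₀) ⇒ h = h₀·(1−n₀)/(1−n)
h = 0.091 × (1 − 0.5)/(1 − 0.1180) = 0.091 × 0.5669 = 0.0516 km

0.052 km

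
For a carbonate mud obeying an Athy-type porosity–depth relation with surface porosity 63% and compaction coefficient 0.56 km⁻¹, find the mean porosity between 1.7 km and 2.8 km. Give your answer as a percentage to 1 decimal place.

⟨phi⟩ = (1/(z₂−z₁)) ∫ phi₀ e^(−cz) dz = phi₀·(e^(−c·z₁) − e^(−c·z₂)) / (c·(z₂−z₁))
e^(−0.56×1.7) = 0.3860; e^(−0.56×2.8) = 0.2085
⟨phi⟩ = 0.63 × (0.3860 − 0.2085) / (0.56 × 1.1) = 0.63 × 0.2882 = 0.1815

18.2%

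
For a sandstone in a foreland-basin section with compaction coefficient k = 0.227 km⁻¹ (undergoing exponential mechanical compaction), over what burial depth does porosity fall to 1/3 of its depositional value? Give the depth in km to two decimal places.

4.84 km

phi/phi₀ = 1/3 ⇒ exp(−k·d) = 1/3 ⇒ d = ln(3) / k
d = 1.0986 / 0.227 = 4.840 km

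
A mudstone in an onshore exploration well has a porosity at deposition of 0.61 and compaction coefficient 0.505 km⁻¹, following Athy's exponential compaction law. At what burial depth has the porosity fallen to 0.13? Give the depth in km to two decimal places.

3.06 km

Invert Athy's law: Z = ln(φ₀/φ) / c
Z = ln(0.61/0.13) / 0.505 = ln(4.692) / 0.505 = 1.5459 / 0.505 = 3.061 km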